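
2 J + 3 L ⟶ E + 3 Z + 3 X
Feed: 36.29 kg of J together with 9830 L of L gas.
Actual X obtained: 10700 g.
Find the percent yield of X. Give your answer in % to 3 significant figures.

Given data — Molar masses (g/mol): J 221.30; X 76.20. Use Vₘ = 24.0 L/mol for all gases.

n(J) = 36.29×1000 / 221.30 = 164.0 mol
n(L) = 9830 / 24.0 = 409.6 mol
n/ν for J = 164.0/2 = 82.00
n/ν for L = 409.6/3 = 136.5
Smallest n/ν is J → limiting reagent.
theoretical n(X) = (3/2) × 164.0 = 246.0 mol → 18750 g
% yield = 10700 / 18750 × 100 = 57.07 %

57.1 %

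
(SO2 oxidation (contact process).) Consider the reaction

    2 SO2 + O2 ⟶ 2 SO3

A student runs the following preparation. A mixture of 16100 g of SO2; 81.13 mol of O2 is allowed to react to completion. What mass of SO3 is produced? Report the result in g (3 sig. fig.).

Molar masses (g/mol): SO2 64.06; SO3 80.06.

13000 g

n(SO2) = 16100 / 64.06 = 251.3 mol
n(O2) = 81.13 mol
n/ν → SO2: 125.7, O2: 81.13; O2 is limiting.
n(SO3) = (2/1) × 81.13 = 162.3 mol
mass = 162.3 × 80.06 = 12990 g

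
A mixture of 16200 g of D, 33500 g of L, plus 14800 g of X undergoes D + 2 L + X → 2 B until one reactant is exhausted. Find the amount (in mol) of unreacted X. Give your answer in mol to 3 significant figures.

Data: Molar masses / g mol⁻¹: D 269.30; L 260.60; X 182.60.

n(D) = 16200 / 269.30 = 60.16 mol
n(L) = 33500 / 260.60 = 128.5 mol
n(X) = 14800 / 182.60 = 81.05 mol
n/ν for D = 60.16/1 = 60.16
n/ν for L = 128.5/2 = 64.25
n/ν for X = 81.05/1 = 81.05
Smallest n/ν is D → limiting reagent.
X consumed = (1/1) × 60.16 = 60.16 mol
X remaining = 81.05 − 60.16 = 20.89 mol

20.9 mol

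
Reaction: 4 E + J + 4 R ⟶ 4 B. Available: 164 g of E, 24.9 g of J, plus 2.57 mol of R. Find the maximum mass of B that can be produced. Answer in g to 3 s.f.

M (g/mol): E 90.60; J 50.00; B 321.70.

n(E) = 164.0 / 90.60 = 1.810 mol
n(J) = 24.90 / 50.00 = 0.4980 mol
n(R) = 2.570 mol
n/ν → E: 0.4525, J: 0.4980, R: 0.6425; E is limiting.
n(B) = (4/4) × 1.810 = 1.810 mol
mass = 1.810 × 321.70 = 582.3 g

582 g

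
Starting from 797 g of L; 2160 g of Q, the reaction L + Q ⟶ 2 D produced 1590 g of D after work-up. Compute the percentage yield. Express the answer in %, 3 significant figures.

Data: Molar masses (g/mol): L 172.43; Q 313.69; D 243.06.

70.8 %

n(L) = 797.0 / 172.43 = 4.622 mol
n(Q) = 2160 / 313.69 = 6.886 mol
n/ν for L = 4.622/1 = 4.622
n/ν for Q = 6.886/1 = 6.886
Smallest n/ν is L → limiting reagent.
theoretical n(D) = (2/1) × 4.622 = 9.244 mol → 2247 g
% yield = 1590 / 2247 × 100 = 70.76 %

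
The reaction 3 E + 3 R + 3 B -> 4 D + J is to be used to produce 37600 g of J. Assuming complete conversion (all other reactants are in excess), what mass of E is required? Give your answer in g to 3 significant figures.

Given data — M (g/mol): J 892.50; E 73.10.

n(J) = 37600 / 892.50 = 42.13 mol
n(E) = (3/1) × 42.13 = 126.4 mol
mass = 126.4 × 73.10 = 9240 g

9240 g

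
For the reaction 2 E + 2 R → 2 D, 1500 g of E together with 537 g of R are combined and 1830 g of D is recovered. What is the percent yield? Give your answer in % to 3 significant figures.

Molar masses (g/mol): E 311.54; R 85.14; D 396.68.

95.8 %

n(E) = 1500 / 311.54 = 4.815 mol
n(R) = 537.0 / 85.14 = 6.307 mol
n/ν → E: 2.408, R: 3.154; E is limiting.
theoretical n(D) = (2/2) × 4.815 = 4.815 mol → 1910 g
% yield = 1830 / 1910 × 100 = 95.81 %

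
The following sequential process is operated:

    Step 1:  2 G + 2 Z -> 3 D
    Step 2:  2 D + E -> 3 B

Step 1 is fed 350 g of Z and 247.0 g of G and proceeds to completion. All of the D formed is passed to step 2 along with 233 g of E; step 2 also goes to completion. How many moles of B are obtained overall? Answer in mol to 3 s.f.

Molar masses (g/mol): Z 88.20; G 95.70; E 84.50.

5.81 mol

Step 1:
n(Z) = 350.0 / 88.20 = 3.968 mol
n(G) = 247.0 / 95.70 = 2.581 mol
n/ν for Z = 3.968/2 = 1.984
n/ν for G = 2.581/2 = 1.291
Smallest n/ν is G → limiting reagent.
n(D) produced = (3/2) × 2.581 = 3.872 mol
Step 2:
n(D) available = 3.872 mol
n(E) = 233.0 / 84.50 = 2.757 mol
n/ν for D = 3.872/2 = 1.936
n/ν for E = 2.757/1 = 2.757
Smallest n/ν is D → limiting reagent.
n(B) = (3/2) × 3.872 = 5.808 mol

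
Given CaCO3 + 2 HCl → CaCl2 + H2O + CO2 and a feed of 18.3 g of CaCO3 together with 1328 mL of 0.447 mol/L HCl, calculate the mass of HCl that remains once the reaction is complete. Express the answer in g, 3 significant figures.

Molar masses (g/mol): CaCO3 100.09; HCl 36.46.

n(CaCO3) = 18.30 / 100.09 = 0.1828 mol
n(HCl) = 0.447 × 1328/1000 = 0.5936 mol
n/ν for CaCO3 = 0.1828/1 = 0.1828
n/ν for HCl = 0.5936/2 = 0.2968
Smallest n/ν is CaCO3 → limiting reagent.
HCl consumed = (2/1) × 0.1828 = 0.3656 mol
HCl remaining = 0.5936 − 0.3656 = 0.2280 mol
mass = 0.2280 × 36.46 = 8.313 g

8.31 g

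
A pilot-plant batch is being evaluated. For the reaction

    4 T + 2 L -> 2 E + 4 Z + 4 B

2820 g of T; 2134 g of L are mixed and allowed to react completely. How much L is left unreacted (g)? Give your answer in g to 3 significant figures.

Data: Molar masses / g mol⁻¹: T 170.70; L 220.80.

n(T) = 2820 / 170.70 = 16.52 mol
n(L) = 2134 / 220.80 = 9.665 mol
n/ν for T = 16.52/4 = 4.130
n/ν for L = 9.665/2 = 4.833
Smallest n/ν is T → limiting reagent.
L consumed = (2/4) × 16.52 = 8.260 mol
L remaining = 9.665 − 8.260 = 1.405 mol
mass = 1.405 × 220.80 = 310.2 g

310 g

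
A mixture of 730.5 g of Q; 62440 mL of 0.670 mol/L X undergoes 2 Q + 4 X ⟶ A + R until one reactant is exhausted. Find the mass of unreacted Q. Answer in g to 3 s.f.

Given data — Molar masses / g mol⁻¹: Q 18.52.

343 g

n(Q) = 730.5 / 18.52 = 39.44 mol
n(X) = 0.670 × 62440/1000 = 41.83 mol
n/ν → Q: 19.72, X: 10.46; X is limiting.
Q consumed = (2/4) × 41.83 = 20.92 mol
Q remaining = 39.44 − 20.92 = 18.52 mol
mass = 18.52 × 18.52 = 343.0 g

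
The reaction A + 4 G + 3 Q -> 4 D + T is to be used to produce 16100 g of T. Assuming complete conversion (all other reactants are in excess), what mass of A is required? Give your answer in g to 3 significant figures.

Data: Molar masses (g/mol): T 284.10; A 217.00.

12300 g

n(T) = 16100 / 284.10 = 56.67 mol
n(A) = (1/1) × 56.67 = 56.67 mol
mass = 56.67 × 217.00 = 12300 g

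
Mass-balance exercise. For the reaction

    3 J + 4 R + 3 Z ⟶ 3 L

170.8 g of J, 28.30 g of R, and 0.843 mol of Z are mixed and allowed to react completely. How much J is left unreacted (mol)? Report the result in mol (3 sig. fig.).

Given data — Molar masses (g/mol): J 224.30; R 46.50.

0.305 mol

n(J) = 170.8 / 224.30 = 0.7615 mol
n(R) = 28.30 / 46.50 = 0.6086 mol
n(Z) = 0.8430 mol
n/ν for J = 0.7615/3 = 0.2538
n/ν for R = 0.6086/4 = 0.1522
n/ν for Z = 0.8430/3 = 0.2810
Smallest n/ν is R → limiting reagent.
J consumed = (3/4) × 0.6086 = 0.4565 mol
J remaining = 0.7615 − 0.4565 = 0.3050 mol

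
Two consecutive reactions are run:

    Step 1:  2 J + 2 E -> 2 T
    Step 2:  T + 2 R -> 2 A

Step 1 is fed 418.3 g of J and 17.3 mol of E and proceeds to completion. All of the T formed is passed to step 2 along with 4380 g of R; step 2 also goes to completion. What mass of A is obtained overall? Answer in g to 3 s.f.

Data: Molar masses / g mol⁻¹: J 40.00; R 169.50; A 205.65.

4300 g

Step 1:
n(J) = 418.3 / 40.00 = 10.46 mol
n(E) = 17.30 mol
n/ν → J: 5.230, E: 8.650; J is limiting.
n(T) produced = (2/2) × 10.46 = 10.46 mol
Step 2:
n(T) available = 10.46 mol
n(R) = 4380 / 169.50 = 25.84 mol
n/ν → T: 10.46, R: 12.92; T is limiting.
n(A) = (2/1) × 10.46 = 20.92 mol
mass = 20.92 × 205.65 = 4302 g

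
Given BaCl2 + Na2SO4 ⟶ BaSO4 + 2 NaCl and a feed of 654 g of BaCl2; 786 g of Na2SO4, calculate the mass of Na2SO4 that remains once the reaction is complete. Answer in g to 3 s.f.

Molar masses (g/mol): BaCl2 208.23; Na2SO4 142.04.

340 g

n(BaCl2) = 654.0 / 208.23 = 3.141 mol
n(Na2SO4) = 786.0 / 142.04 = 5.534 mol
n/ν for BaCl2 = 3.141/1 = 3.141
n/ν for Na2SO4 = 5.534/1 = 5.534
Smallest n/ν is BaCl2 → limiting reagent.
Na2SO4 consumed = (1/1) × 3.141 = 3.141 mol
Na2SO4 remaining = 5.534 − 3.141 = 2.393 mol
mass = 2.393 × 142.04 = 339.9 g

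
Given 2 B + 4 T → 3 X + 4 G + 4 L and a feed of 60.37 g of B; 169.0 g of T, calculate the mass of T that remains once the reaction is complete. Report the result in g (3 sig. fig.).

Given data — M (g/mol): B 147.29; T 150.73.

n(B) = 60.37 / 147.29 = 0.4099 mol
n(T) = 169.0 / 150.73 = 1.121 mol
n/ν for B = 0.4099/2 = 0.2050
n/ν for T = 1.121/4 = 0.2803
Smallest n/ν is B → limiting reagent.
T consumed = (4/2) × 0.4099 = 0.8198 mol
T remaining = 1.121 − 0.8198 = 0.3012 mol
mass = 0.3012 × 150.73 = 45.40 g

45.4 g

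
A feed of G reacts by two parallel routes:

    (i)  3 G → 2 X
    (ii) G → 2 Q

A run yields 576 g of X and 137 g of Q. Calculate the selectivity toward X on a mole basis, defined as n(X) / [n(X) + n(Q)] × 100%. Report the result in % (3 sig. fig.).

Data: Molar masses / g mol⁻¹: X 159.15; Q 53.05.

58.4 %

n(X) = 576 / 159.15 = 3.619 mol
n(Q) = 137 / 53.05 = 2.582 mol
selectivity = 3.619/(3.619+2.582) × 100 = 58.36 %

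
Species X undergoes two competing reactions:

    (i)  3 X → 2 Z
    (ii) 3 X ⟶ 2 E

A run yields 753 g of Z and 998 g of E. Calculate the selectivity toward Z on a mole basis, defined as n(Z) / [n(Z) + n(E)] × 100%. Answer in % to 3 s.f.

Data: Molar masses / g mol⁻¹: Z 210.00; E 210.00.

43.0 %

n(Z) = 753 / 210.00 = 3.586 mol
n(E) = 998 / 210.00 = 4.752 mol
selectivity = 3.586/(3.586+4.752) × 100 = 43.01 %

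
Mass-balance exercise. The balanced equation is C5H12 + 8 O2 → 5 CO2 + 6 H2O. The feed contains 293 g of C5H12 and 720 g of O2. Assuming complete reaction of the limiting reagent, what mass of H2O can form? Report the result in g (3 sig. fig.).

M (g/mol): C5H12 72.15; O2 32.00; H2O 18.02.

304 g

n(C5H12) = 293.0 / 72.15 = 4.061 mol
n(O2) = 720.0 / 32.00 = 22.50 mol
n/ν for C5H12 = 4.061/1 = 4.061
n/ν for O2 = 22.50/8 = 2.813
Smallest n/ν is O2 → limiting reagent.
n(H2O) = (6/8) × 22.50 = 16.88 mol
mass = 16.88 × 18.02 = 304.2 g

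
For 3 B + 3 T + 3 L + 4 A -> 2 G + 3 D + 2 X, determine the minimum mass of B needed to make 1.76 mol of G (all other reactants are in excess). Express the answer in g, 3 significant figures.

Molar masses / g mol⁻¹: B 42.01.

n(G) = 1.760 mol
n(B) = (3/2) × 1.760 = 2.640 mol
mass = 2.640 × 42.01 = 110.9 g

111 g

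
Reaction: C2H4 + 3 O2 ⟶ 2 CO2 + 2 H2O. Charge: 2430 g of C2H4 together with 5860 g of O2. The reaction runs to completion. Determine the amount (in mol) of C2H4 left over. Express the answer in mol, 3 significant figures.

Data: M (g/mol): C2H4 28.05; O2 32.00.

25.6 mol

n(C2H4) = 2430 / 28.05 = 86.63 mol
n(O2) = 5860 / 32.00 = 183.1 mol
n/ν → C2H4: 86.63, O2: 61.03; O2 is limiting.
C2H4 consumed = (1/3) × 183.1 = 61.03 mol
C2H4 remaining = 86.63 − 61.03 = 25.60 mol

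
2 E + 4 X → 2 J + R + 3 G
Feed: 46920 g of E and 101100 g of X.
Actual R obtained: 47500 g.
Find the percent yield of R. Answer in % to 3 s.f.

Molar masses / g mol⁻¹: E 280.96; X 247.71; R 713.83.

n(E) = 46920 / 280.96 = 167.0 mol
n(X) = 101100 / 247.71 = 408.1 mol
n/ν for E = 167.0/2 = 83.50
n/ν for X = 408.1/4 = 102.0
Smallest n/ν is E → limiting reagent.
theoretical n(R) = (1/2) × 167.0 = 83.50 mol → 59600 g
% yield = 47500 / 59600 × 100 = 79.70 %

79.7 %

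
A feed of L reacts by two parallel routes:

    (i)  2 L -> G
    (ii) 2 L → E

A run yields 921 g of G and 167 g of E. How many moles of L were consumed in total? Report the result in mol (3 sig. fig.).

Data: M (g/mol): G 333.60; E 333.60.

6.52 mol

n(G) = 921 / 333.60 = 2.761 mol
n(E) = 167 / 333.60 = 0.5006 mol
n(L) via (i) = (2/1)×2.761 = 5.522 mol
n(L) via (ii) = (2/1)×0.5006 = 1.001 mol
total n(L) = 5.522 + 1.001 = 6.523 mol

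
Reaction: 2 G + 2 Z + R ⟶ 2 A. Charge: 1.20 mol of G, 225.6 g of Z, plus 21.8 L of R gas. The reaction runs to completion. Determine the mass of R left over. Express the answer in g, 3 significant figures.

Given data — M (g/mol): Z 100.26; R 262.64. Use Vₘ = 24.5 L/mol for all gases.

n(G) = 1.200 mol
n(Z) = 225.6 / 100.26 = 2.250 mol
n(R) = 21.80 / 24.5 = 0.8898 mol
n/ν → G: 0.6000, Z: 1.125, R: 0.8898; G is limiting.
R consumed = (1/2) × 1.200 = 0.6000 mol
R remaining = 0.8898 − 0.6000 = 0.2898 mol
mass = 0.2898 × 262.64 = 76.11 g

76.1 g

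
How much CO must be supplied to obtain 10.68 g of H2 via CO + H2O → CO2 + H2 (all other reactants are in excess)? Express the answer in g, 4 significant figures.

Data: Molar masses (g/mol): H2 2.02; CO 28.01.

148.1 g

n(H2) = 10.68 / 2.02 = 5.287 mol
n(CO) = (1/1) × 5.287 = 5.287 mol
mass = 5.287 × 28.01 = 148.1 g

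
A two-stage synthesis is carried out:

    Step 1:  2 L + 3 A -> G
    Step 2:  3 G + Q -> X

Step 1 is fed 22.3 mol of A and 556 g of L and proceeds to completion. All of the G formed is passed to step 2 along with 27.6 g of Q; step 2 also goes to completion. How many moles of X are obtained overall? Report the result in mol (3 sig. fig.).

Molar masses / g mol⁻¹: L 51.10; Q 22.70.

1.22 mol

Step 1:
n(A) = 22.30 mol
n(L) = 556.0 / 51.10 = 10.88 mol
n/ν for A = 22.30/3 = 7.433
n/ν for L = 10.88/2 = 5.440
Smallest n/ν is L → limiting reagent.
n(G) produced = (1/2) × 10.88 = 5.440 mol
Step 2:
n(G) available = 5.440 mol
n(Q) = 27.60 / 22.70 = 1.216 mol
n/ν for G = 5.440/3 = 1.813
n/ν for Q = 1.216/1 = 1.216
Smallest n/ν is Q → limiting reagent.
n(X) = (1/1) × 1.216 = 1.216 mol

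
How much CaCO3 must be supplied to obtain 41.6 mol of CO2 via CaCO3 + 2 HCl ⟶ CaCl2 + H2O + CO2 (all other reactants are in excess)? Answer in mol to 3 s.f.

41.6 mol

n(CO2) = 41.60 mol
n(CaCO3) = (1/1) × 41.60 = 41.60 mol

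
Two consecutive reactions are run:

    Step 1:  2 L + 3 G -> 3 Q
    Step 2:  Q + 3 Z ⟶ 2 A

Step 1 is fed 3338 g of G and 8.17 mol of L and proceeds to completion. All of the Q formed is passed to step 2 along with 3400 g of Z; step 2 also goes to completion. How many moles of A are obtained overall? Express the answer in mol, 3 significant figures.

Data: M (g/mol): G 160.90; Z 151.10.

Step 1:
n(G) = 3338 / 160.90 = 20.75 mol
n(L) = 8.170 mol
n/ν for G = 20.75/3 = 6.917
n/ν for L = 8.170/2 = 4.085
Smallest n/ν is L → limiting reagent.
n(Q) produced = (3/2) × 8.170 = 12.26 mol
Step 2:
n(Q) available = 12.26 mol
n(Z) = 3400 / 151.10 = 22.50 mol
n/ν for Q = 12.26/1 = 12.26
n/ν for Z = 22.50/3 = 7.500
Smallest n/ν is Z → limiting reagent.
n(A) = (2/3) × 22.50 = 15.00 mol

15.0 mol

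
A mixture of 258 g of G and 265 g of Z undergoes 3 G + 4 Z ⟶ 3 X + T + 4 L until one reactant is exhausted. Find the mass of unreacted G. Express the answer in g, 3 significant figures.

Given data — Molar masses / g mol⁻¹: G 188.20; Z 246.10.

n(G) = 258.0 / 188.20 = 1.371 mol
n(Z) = 265.0 / 246.10 = 1.077 mol
n/ν → G: 0.4570, Z: 0.2693; Z is limiting.
G consumed = (3/4) × 1.077 = 0.8078 mol
G remaining = 1.371 − 0.8078 = 0.5632 mol
mass = 0.5632 × 188.20 = 106.0 g

106 g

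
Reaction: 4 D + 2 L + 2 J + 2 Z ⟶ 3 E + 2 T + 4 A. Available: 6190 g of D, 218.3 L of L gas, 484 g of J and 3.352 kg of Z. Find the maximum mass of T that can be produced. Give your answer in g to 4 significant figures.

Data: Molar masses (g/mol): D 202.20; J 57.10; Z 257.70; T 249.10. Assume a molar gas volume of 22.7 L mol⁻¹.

n(D) = 6190 / 202.20 = 30.61 mol
n(L) = 218.3 / 22.7 = 9.617 mol
n(J) = 484.0 / 57.10 = 8.476 mol
n(Z) = 3.352×1000 / 257.70 = 13.01 mol
n/ν for D = 30.61/4 = 7.653
n/ν for L = 9.617/2 = 4.809
n/ν for J = 8.476/2 = 4.238
n/ν for Z = 13.01/2 = 6.505
Smallest n/ν is J → limiting reagent.
n(T) = (2/2) × 8.476 = 8.476 mol
mass = 8.476 × 249.10 = 2111 g

2111 g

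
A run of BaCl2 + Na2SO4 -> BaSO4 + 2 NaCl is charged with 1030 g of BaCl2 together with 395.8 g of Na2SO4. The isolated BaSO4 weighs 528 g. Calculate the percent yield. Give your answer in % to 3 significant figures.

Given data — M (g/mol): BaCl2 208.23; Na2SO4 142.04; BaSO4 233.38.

81.2 %

n(BaCl2) = 1030 / 208.23 = 4.946 mol
n(Na2SO4) = 395.8 / 142.04 = 2.787 mol
n/ν for BaCl2 = 4.946/1 = 4.946
n/ν for Na2SO4 = 2.787/1 = 2.787
Smallest n/ν is Na2SO4 → limiting reagent.
theoretical n(BaSO4) = (1/1) × 2.787 = 2.787 mol → 650.4 g
% yield = 528 / 650.4 × 100 = 81.18 %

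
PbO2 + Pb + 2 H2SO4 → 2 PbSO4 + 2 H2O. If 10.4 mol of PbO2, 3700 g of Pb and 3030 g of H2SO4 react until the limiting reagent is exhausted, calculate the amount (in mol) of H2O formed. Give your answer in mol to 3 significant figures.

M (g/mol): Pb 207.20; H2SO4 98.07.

20.8 mol

n(PbO2) = 10.40 mol
n(Pb) = 3700 / 207.20 = 17.86 mol
n(H2SO4) = 3030 / 98.07 = 30.90 mol
n/ν → PbO2: 10.40, Pb: 17.86, H2SO4: 15.45; PbO2 is limiting.
n(H2O) = (2/1) × 10.40 = 20.80 mol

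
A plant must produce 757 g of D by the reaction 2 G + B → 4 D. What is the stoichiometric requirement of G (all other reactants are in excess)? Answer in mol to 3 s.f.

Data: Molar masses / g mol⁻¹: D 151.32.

2.50 mol

n(D) = 757 / 151.32 = 5.003 mol
n(G) = (2/4) × 5.003 = 2.502 mol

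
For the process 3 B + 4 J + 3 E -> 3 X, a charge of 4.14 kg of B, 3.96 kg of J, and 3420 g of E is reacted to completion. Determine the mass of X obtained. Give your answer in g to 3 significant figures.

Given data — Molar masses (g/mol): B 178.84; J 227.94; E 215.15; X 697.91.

9090 g

n(B) = 4.140×1000 / 178.84 = 23.15 mol
n(J) = 3.960×1000 / 227.94 = 17.37 mol
n(E) = 3420 / 215.15 = 15.90 mol
n/ν for B = 23.15/3 = 7.717
n/ν for J = 17.37/4 = 4.343
n/ν for E = 15.90/3 = 5.300
Smallest n/ν is J → limiting reagent.
n(X) = (3/4) × 17.37 = 13.03 mol
mass = 13.03 × 697.91 = 9094 g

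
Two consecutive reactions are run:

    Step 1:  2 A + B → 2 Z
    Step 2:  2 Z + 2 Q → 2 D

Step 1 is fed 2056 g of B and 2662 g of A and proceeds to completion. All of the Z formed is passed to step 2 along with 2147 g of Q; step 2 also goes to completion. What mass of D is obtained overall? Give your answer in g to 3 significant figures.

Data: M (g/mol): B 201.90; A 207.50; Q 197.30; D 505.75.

Step 1:
n(B) = 2056 / 201.90 = 10.18 mol
n(A) = 2662 / 207.50 = 12.83 mol
n/ν for B = 10.18/1 = 10.18
n/ν for A = 12.83/2 = 6.415
Smallest n/ν is A → limiting reagent.
n(Z) produced = (2/2) × 12.83 = 12.83 mol
Step 2:
n(Z) available = 12.83 mol
n(Q) = 2147 / 197.30 = 10.88 mol
n/ν for Z = 12.83/2 = 6.415
n/ν for Q = 10.88/2 = 5.440
Smallest n/ν is Q → limiting reagent.
n(D) = (2/2) × 10.88 = 10.88 mol
mass = 10.88 × 505.75 = 5503 g

5500 g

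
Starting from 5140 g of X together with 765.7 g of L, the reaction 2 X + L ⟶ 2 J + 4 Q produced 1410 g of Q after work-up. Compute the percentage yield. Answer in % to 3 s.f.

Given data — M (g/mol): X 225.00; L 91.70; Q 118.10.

n(X) = 5140 / 225.00 = 22.84 mol
n(L) = 765.7 / 91.70 = 8.350 mol
n/ν for X = 22.84/2 = 11.42
n/ν for L = 8.350/1 = 8.350
Smallest n/ν is L → limiting reagent.
theoretical n(Q) = (4/1) × 8.350 = 33.40 mol → 3945 g
% yield = 1410 / 3945 × 100 = 35.74 %

35.7 %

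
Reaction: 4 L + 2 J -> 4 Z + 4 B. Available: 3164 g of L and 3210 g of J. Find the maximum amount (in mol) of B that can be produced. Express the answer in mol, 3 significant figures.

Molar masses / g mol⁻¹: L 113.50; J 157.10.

n(L) = 3164 / 113.50 = 27.88 mol
n(J) = 3210 / 157.10 = 20.43 mol
n/ν → L: 6.970, J: 10.22; L is limiting.
n(B) = (4/4) × 27.88 = 27.88 mol

27.9 mol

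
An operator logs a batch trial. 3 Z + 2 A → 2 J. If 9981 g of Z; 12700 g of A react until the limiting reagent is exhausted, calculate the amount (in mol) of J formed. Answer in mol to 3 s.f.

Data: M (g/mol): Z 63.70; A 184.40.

n(Z) = 9981 / 63.70 = 156.7 mol
n(A) = 12700 / 184.40 = 68.87 mol
n/ν for Z = 156.7/3 = 52.23
n/ν for A = 68.87/2 = 34.44
Smallest n/ν is A → limiting reagent.
n(J) = (2/2) × 68.87 = 68.87 mol

68.9 mol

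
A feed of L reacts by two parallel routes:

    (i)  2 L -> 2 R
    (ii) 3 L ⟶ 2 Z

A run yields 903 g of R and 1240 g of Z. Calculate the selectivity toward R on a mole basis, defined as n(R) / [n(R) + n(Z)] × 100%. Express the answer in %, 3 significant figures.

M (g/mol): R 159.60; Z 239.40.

52.2 %

n(R) = 903 / 159.60 = 5.658 mol
n(Z) = 1240 / 239.40 = 5.180 mol
selectivity = 5.658/(5.658+5.180) × 100 = 52.21 %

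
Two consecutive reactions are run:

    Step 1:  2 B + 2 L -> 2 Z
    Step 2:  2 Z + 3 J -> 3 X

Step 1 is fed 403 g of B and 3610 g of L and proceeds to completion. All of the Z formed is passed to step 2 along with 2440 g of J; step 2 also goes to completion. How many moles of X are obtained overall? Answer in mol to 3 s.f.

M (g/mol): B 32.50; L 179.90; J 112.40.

18.6 mol

Step 1:
n(B) = 403.0 / 32.50 = 12.40 mol
n(L) = 3610 / 179.90 = 20.07 mol
n/ν for B = 12.40/2 = 6.200
n/ν for L = 20.07/2 = 10.04
Smallest n/ν is B → limiting reagent.
n(Z) produced = (2/2) × 12.40 = 12.40 mol
Step 2:
n(Z) available = 12.40 mol
n(J) = 2440 / 112.40 = 21.71 mol
n/ν for Z = 12.40/2 = 6.200
n/ν for J = 21.71/3 = 7.237
Smallest n/ν is Z → limiting reagent.
n(X) = (3/2) × 12.40 = 18.60 mol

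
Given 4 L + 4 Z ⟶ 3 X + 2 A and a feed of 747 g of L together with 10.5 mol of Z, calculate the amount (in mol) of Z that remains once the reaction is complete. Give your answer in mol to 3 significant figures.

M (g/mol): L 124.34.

n(L) = 747.0 / 124.34 = 6.008 mol
n(Z) = 10.50 mol
n/ν for L = 6.008/4 = 1.502
n/ν for Z = 10.50/4 = 2.625
Smallest n/ν is L → limiting reagent.
Z consumed = (4/4) × 6.008 = 6.008 mol
Z remaining = 10.50 − 6.008 = 4.492 mol

4.49 mol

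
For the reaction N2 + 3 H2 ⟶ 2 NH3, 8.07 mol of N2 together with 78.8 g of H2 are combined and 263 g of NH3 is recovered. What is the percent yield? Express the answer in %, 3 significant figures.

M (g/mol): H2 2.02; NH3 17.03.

n(N2) = 8.070 mol
n(H2) = 78.80 / 2.02 = 39.01 mol
n/ν for N2 = 8.070/1 = 8.070
n/ν for H2 = 39.01/3 = 13.00
Smallest n/ν is N2 → limiting reagent.
theoretical n(NH3) = (2/1) × 8.070 = 16.14 mol → 274.9 g
% yield = 263 / 274.9 × 100 = 95.67 %

95.7 %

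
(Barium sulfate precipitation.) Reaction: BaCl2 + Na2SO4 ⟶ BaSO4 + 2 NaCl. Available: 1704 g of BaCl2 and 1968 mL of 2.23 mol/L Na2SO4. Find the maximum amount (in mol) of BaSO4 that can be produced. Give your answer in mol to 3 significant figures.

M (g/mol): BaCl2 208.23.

4.39 mol

n(BaCl2) = 1704 / 208.23 = 8.183 mol
n(Na2SO4) = 2.23 × 1968/1000 = 4.389 mol
n/ν for BaCl2 = 8.183/1 = 8.183
n/ν for Na2SO4 = 4.389/1 = 4.389
Smallest n/ν is Na2SO4 → limiting reagent.
n(BaSO4) = (1/1) × 4.389 = 4.389 mol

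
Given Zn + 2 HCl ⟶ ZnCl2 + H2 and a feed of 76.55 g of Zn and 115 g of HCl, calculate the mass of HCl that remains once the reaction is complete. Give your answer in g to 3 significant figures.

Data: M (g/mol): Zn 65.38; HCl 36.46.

29.6 g

n(Zn) = 76.55 / 65.38 = 1.171 mol
n(HCl) = 115.0 / 36.46 = 3.154 mol
n/ν for Zn = 1.171/1 = 1.171
n/ν for HCl = 3.154/2 = 1.577
Smallest n/ν is Zn → limiting reagent.
HCl consumed = (2/1) × 1.171 = 2.342 mol
HCl remaining = 3.154 − 2.342 = 0.8120 mol
mass = 0.8120 × 36.46 = 29.61 g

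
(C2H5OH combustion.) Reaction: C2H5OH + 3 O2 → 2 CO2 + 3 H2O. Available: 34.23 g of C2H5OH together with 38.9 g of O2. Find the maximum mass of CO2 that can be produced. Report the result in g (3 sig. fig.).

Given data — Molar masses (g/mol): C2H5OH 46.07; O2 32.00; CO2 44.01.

n(C2H5OH) = 34.23 / 46.07 = 0.7430 mol
n(O2) = 38.90 / 32.00 = 1.216 mol
n/ν for C2H5OH = 0.7430/1 = 0.7430
n/ν for O2 = 1.216/3 = 0.4053
Smallest n/ν is O2 → limiting reagent.
n(CO2) = (2/3) × 1.216 = 0.8107 mol
mass = 0.8107 × 44.01 = 35.68 g

35.7 g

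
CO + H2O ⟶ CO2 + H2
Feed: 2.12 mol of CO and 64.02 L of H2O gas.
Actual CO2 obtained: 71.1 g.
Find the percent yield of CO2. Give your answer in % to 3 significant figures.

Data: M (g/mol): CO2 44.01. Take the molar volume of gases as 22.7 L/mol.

76.2 %

n(CO) = 2.120 mol
n(H2O) = 64.02 / 22.7 = 2.820 mol
n/ν → CO: 2.120, H2O: 2.820; CO is limiting.
theoretical n(CO2) = (1/1) × 2.120 = 2.120 mol → 93.30 g
% yield = 71.1 / 93.30 × 100 = 76.21 %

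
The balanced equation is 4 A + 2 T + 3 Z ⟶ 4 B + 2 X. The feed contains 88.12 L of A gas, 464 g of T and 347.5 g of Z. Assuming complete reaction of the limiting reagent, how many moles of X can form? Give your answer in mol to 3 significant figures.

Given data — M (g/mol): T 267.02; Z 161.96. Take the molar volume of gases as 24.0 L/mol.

1.43 mol

n(A) = 88.12 / 24.0 = 3.672 mol
n(T) = 464.0 / 267.02 = 1.738 mol
n(Z) = 347.5 / 161.96 = 2.146 mol
n/ν → A: 0.9180, T: 0.8690, Z: 0.7153; Z is limiting.
n(X) = (2/3) × 2.146 = 1.431 mol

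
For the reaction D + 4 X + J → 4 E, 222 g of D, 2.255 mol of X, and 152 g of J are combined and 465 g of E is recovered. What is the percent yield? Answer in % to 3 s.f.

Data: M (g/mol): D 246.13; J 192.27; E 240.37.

85.8 %

n(D) = 222.0 / 246.13 = 0.9020 mol
n(X) = 2.255 mol
n(J) = 152.0 / 192.27 = 0.7906 mol
n/ν for D = 0.9020/1 = 0.9020
n/ν for X = 2.255/4 = 0.5638
n/ν for J = 0.7906/1 = 0.7906
Smallest n/ν is X → limiting reagent.
theoretical n(E) = (4/4) × 2.255 = 2.255 mol → 542.0 g
% yield = 465 / 542.0 × 100 = 85.79 %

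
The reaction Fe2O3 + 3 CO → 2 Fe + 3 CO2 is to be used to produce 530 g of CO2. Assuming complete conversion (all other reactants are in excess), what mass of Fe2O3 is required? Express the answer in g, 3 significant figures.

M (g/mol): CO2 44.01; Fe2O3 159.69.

641 g

n(CO2) = 530 / 44.01 = 12.04 mol
n(Fe2O3) = (1/3) × 12.04 = 4.013 mol
mass = 4.013 × 159.69 = 640.8 g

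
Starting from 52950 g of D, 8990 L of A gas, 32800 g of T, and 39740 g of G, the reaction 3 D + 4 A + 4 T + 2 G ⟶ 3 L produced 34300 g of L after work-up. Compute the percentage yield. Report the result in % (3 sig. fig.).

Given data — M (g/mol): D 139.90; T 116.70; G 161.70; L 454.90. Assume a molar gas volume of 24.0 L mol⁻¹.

n(D) = 52950 / 139.90 = 378.5 mol
n(A) = 8990 / 24.0 = 374.6 mol
n(T) = 32800 / 116.70 = 281.1 mol
n(G) = 39740 / 161.70 = 245.8 mol
n/ν for D = 378.5/3 = 126.2
n/ν for A = 374.6/4 = 93.65
n/ν for T = 281.1/4 = 70.28
n/ν for G = 245.8/2 = 122.9
Smallest n/ν is T → limiting reagent.
theoretical n(L) = (3/4) × 281.1 = 210.8 mol → 95890 g
% yield = 34300 / 95890 × 100 = 35.77 %

35.8 %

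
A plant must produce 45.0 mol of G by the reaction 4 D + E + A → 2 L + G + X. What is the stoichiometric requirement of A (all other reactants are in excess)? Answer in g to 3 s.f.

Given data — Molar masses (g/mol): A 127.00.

n(G) = 45.00 mol
n(A) = (1/1) × 45.00 = 45.00 mol
mass = 45.00 × 127.00 = 5715 g

5720 g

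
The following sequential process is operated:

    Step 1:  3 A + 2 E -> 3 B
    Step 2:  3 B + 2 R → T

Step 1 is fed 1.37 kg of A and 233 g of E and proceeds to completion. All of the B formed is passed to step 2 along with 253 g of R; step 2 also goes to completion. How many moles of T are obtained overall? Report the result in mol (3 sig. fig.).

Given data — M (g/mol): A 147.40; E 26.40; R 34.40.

Step 1:
n(A) = 1.370×1000 / 147.40 = 9.294 mol
n(E) = 233.0 / 26.40 = 8.826 mol
n/ν for A = 9.294/3 = 3.098
n/ν for E = 8.826/2 = 4.413
Smallest n/ν is A → limiting reagent.
n(B) produced = (3/3) × 9.294 = 9.294 mol
Step 2:
n(B) available = 9.294 mol
n(R) = 253.0 / 34.40 = 7.355 mol
n/ν for B = 9.294/3 = 3.098
n/ν for R = 7.355/2 = 3.678
Smallest n/ν is B → limiting reagent.
n(T) = (1/3) × 9.294 = 3.098 mol

3.10 mol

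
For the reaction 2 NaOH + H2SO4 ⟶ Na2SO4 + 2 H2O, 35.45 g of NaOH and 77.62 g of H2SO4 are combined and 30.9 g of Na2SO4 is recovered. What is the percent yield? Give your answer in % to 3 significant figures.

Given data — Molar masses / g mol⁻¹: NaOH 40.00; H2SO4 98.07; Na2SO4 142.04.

n(NaOH) = 35.45 / 40.00 = 0.8863 mol
n(H2SO4) = 77.62 / 98.07 = 0.7915 mol
n/ν for NaOH = 0.8863/2 = 0.4432
n/ν for H2SO4 = 0.7915/1 = 0.7915
Smallest n/ν is NaOH → limiting reagent.
theoretical n(Na2SO4) = (1/2) × 0.8863 = 0.4432 mol → 62.95 g
% yield = 30.9 / 62.95 × 100 = 49.09 %

49.1 %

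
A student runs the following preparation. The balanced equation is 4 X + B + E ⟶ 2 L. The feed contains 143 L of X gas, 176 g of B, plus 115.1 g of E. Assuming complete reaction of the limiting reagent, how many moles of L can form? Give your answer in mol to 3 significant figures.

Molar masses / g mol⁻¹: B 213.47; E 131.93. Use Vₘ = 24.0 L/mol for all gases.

n(X) = 143.0 / 24.0 = 5.958 mol
n(B) = 176.0 / 213.47 = 0.8245 mol
n(E) = 115.1 / 131.93 = 0.8724 mol
n/ν → X: 1.490, B: 0.8245, E: 0.8724; B is limiting.
n(L) = (2/1) × 0.8245 = 1.649 mol

1.65 mol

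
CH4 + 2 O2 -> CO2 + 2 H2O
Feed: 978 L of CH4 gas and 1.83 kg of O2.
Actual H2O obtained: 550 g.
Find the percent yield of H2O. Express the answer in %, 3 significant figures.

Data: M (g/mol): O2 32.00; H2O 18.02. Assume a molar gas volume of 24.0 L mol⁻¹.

53.4 %

n(CH4) = 978.0 / 24.0 = 40.75 mol
n(O2) = 1.830×1000 / 32.00 = 57.19 mol
n/ν for CH4 = 40.75/1 = 40.75
n/ν for O2 = 57.19/2 = 28.60
Smallest n/ν is O2 → limiting reagent.
theoretical n(H2O) = (2/2) × 57.19 = 57.19 mol → 1031 g
% yield = 550 / 1031 × 100 = 53.35 %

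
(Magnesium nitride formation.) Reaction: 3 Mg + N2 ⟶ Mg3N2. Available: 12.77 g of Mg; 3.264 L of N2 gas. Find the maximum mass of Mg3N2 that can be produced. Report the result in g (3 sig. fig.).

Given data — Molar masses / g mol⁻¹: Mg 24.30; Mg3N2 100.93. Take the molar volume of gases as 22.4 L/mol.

14.7 g

n(Mg) = 12.77 / 24.30 = 0.5255 mol
n(N2) = 3.264 / 22.4 = 0.1457 mol
n/ν for Mg = 0.5255/3 = 0.1752
n/ν for N2 = 0.1457/1 = 0.1457
Smallest n/ν is N2 → limiting reagent.
n(Mg3N2) = (1/1) × 0.1457 = 0.1457 mol
mass = 0.1457 × 100.93 = 14.71 g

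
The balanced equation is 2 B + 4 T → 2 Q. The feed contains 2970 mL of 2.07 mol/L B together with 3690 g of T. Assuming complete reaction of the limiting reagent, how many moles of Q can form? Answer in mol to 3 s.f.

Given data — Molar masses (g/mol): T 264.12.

6.15 mol

n(B) = 2.07 × 2970/1000 = 6.148 mol
n(T) = 3690 / 264.12 = 13.97 mol
n/ν for B = 6.148/2 = 3.074
n/ν for T = 13.97/4 = 3.493
Smallest n/ν is B → limiting reagent.
n(Q) = (2/2) × 6.148 = 6.148 mol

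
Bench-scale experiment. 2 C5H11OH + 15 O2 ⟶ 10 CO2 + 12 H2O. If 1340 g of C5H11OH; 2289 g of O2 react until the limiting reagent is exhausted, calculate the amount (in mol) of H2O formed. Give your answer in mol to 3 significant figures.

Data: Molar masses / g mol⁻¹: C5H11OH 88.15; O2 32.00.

n(C5H11OH) = 1340 / 88.15 = 15.20 mol
n(O2) = 2289 / 32.00 = 71.53 mol
n/ν → C5H11OH: 7.600, O2: 4.769; O2 is limiting.
n(H2O) = (12/15) × 71.53 = 57.22 mol

57.2 mol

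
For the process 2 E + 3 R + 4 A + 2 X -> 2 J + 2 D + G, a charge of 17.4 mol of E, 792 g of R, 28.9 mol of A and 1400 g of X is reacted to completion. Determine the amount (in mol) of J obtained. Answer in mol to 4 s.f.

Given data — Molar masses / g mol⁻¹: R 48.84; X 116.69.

n(E) = 17.40 mol
n(R) = 792.0 / 48.84 = 16.22 mol
n(A) = 28.90 mol
n(X) = 1400 / 116.69 = 12.00 mol
n/ν → E: 8.700, R: 5.407, A: 7.225, X: 6.000; R is limiting.
n(J) = (2/3) × 16.22 = 10.81 mol

10.81 mol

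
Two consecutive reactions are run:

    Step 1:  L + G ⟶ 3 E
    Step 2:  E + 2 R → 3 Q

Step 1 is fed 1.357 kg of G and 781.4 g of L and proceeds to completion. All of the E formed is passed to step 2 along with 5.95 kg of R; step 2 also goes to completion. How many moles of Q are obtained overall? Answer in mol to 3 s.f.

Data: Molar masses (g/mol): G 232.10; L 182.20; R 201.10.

38.6 mol

Step 1:
n(G) = 1.357×1000 / 232.10 = 5.847 mol
n(L) = 781.4 / 182.20 = 4.289 mol
n/ν for G = 5.847/1 = 5.847
n/ν for L = 4.289/1 = 4.289
Smallest n/ν is L → limiting reagent.
n(E) produced = (3/1) × 4.289 = 12.87 mol
Step 2:
n(E) available = 12.87 mol
n(R) = 5.950×1000 / 201.10 = 29.59 mol
n/ν for E = 12.87/1 = 12.87
n/ν for R = 29.59/2 = 14.80
Smallest n/ν is E → limiting reagent.
n(Q) = (3/1) × 12.87 = 38.61 mol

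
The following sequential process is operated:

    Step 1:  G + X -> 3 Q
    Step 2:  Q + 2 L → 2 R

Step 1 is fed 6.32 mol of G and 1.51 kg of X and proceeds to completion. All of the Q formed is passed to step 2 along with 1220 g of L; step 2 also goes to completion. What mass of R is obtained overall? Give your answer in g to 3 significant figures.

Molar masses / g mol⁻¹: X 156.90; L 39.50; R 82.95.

Step 1:
n(G) = 6.320 mol
n(X) = 1.510×1000 / 156.90 = 9.624 mol
n/ν → G: 6.320, X: 9.624; G is limiting.
n(Q) produced = (3/1) × 6.320 = 18.96 mol
Step 2:
n(Q) available = 18.96 mol
n(L) = 1220 / 39.50 = 30.89 mol
n/ν → Q: 18.96, L: 15.45; L is limiting.
n(R) = (2/2) × 30.89 = 30.89 mol
mass = 30.89 × 82.95 = 2562 g

2560 g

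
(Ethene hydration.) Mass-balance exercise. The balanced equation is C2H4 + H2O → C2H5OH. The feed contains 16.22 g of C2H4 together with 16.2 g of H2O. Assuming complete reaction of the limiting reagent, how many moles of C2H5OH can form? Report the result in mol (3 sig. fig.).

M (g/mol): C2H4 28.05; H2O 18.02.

0.578 mol

n(C2H4) = 16.22 / 28.05 = 0.5783 mol
n(H2O) = 16.20 / 18.02 = 0.8990 mol
n/ν for C2H4 = 0.5783/1 = 0.5783
n/ν for H2O = 0.8990/1 = 0.8990
Smallest n/ν is C2H4 → limiting reagent.
n(C2H5OH) = (1/1) × 0.5783 = 0.5783 mol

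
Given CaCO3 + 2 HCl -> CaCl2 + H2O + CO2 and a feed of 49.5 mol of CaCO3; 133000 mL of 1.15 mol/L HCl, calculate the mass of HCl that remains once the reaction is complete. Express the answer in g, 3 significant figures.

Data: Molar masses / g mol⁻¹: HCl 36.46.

1970 g

n(CaCO3) = 49.50 mol
n(HCl) = 1.15 × 133000/1000 = 153.0 mol
n/ν for CaCO3 = 49.50/1 = 49.50
n/ν for HCl = 153.0/2 = 76.50
Smallest n/ν is CaCO3 → limiting reagent.
HCl consumed = (2/1) × 49.50 = 99.00 mol
HCl remaining = 153.0 − 99.00 = 54.00 mol
mass = 54.00 × 36.46 = 1969 g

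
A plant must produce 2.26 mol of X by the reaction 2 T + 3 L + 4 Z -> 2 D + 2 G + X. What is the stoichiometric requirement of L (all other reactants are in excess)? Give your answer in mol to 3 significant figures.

6.78 mol

n(X) = 2.260 mol
n(L) = (3/1) × 2.260 = 6.780 mol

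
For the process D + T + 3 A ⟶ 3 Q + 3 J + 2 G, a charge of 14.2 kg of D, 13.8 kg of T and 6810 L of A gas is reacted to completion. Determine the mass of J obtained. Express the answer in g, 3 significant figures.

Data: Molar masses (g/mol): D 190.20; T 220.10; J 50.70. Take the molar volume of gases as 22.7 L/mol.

9540 g

n(D) = 14.20×1000 / 190.20 = 74.66 mol
n(T) = 13.80×1000 / 220.10 = 62.70 mol
n(A) = 6810 / 22.7 = 300.0 mol
n/ν for D = 74.66/1 = 74.66
n/ν for T = 62.70/1 = 62.70
n/ν for A = 300.0/3 = 100.0
Smallest n/ν is T → limiting reagent.
n(J) = (3/1) × 62.70 = 188.1 mol
mass = 188.1 × 50.70 = 9537 g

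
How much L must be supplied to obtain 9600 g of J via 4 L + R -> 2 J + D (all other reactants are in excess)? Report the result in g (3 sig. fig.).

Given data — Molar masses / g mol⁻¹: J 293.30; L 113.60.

7440 g

n(J) = 9600 / 293.30 = 32.73 mol
n(L) = (4/2) × 32.73 = 65.46 mol
mass = 65.46 × 113.60 = 7436 g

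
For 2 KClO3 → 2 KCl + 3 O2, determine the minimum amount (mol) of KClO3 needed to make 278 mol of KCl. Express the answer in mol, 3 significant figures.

n(KCl) = 278.0 mol
n(KClO3) = (2/2) × 278.0 = 278.0 mol

278 mol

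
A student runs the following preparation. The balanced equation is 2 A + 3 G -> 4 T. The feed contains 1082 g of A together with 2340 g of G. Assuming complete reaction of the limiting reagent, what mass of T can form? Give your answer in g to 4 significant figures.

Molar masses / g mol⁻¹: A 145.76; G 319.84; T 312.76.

n(A) = 1082 / 145.76 = 7.423 mol
n(G) = 2340 / 319.84 = 7.316 mol
n/ν for A = 7.423/2 = 3.712
n/ν for G = 7.316/3 = 2.439
Smallest n/ν is G → limiting reagent.
n(T) = (4/3) × 7.316 = 9.755 mol
mass = 9.755 × 312.76 = 3051 g

3051 g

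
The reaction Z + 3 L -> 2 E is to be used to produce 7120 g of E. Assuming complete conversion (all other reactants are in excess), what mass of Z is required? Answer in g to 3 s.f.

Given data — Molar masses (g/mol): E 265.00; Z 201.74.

2710 g

n(E) = 7120 / 265.00 = 26.87 mol
n(Z) = (1/2) × 26.87 = 13.44 mol
mass = 13.44 × 201.74 = 2711 g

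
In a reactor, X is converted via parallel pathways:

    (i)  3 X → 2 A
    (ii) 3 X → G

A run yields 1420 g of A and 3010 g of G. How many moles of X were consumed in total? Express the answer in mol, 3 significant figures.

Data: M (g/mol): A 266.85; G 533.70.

24.9 mol

n(A) = 1420 / 266.85 = 5.321 mol
n(G) = 3010 / 533.70 = 5.640 mol
n(X) via (i) = (3/2)×5.321 = 7.982 mol
n(X) via (ii) = (3/1)×5.640 = 16.92 mol
total n(X) = 7.982 + 16.92 = 24.90 mol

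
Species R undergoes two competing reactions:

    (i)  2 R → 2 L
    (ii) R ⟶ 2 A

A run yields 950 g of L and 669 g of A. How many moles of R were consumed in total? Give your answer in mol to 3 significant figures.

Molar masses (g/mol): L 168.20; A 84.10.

n(L) = 950 / 168.20 = 5.648 mol
n(A) = 669 / 84.10 = 7.955 mol
n(R) via (i) = (2/2)×5.648 = 5.648 mol
n(R) via (ii) = (1/2)×7.955 = 3.978 mol
total n(R) = 5.648 + 3.978 = 9.626 mol

9.63 mol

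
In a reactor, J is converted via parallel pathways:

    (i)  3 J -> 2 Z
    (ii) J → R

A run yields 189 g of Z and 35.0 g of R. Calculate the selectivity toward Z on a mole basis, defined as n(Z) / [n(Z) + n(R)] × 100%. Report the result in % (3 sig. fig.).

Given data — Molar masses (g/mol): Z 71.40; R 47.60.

n(Z) = 189 / 71.40 = 2.647 mol
n(R) = 35.0 / 47.60 = 0.7353 mol
selectivity = 2.647/(2.647+0.7353) × 100 = 78.26 %

78.3 %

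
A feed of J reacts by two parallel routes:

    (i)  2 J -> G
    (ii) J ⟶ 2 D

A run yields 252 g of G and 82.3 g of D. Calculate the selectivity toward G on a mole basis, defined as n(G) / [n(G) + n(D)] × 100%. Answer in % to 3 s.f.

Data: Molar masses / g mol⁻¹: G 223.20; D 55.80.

n(G) = 252 / 223.20 = 1.129 mol
n(D) = 82.3 / 55.80 = 1.475 mol
selectivity = 1.129/(1.129+1.475) × 100 = 43.36 %

43.4 %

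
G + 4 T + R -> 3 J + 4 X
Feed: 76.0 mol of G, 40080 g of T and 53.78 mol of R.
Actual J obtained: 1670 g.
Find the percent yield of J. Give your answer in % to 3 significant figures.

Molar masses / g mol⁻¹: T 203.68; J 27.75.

40.8 %

n(G) = 76.00 mol
n(T) = 40080 / 203.68 = 196.8 mol
n(R) = 53.78 mol
n/ν for G = 76.00/1 = 76.00
n/ν for T = 196.8/4 = 49.20
n/ν for R = 53.78/1 = 53.78
Smallest n/ν is T → limiting reagent.
theoretical n(J) = (3/4) × 196.8 = 147.6 mol → 4096 g
% yield = 1670 / 4096 × 100 = 40.77 %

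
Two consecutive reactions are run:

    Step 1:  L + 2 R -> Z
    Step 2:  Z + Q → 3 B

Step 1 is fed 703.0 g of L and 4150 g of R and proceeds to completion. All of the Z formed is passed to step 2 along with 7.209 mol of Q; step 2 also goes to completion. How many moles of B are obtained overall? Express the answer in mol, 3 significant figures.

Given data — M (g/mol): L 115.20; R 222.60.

18.3 mol

Step 1:
n(L) = 703.0 / 115.20 = 6.102 mol
n(R) = 4150 / 222.60 = 18.64 mol
n/ν for L = 6.102/1 = 6.102
n/ν for R = 18.64/2 = 9.320
Smallest n/ν is L → limiting reagent.
n(Z) produced = (1/1) × 6.102 = 6.102 mol
Step 2:
n(Z) available = 6.102 mol
n(Q) = 7.209 mol
n/ν for Z = 6.102/1 = 6.102
n/ν for Q = 7.209/1 = 7.209
Smallest n/ν is Z → limiting reagent.
n(B) = (3/1) × 6.102 = 18.31 mol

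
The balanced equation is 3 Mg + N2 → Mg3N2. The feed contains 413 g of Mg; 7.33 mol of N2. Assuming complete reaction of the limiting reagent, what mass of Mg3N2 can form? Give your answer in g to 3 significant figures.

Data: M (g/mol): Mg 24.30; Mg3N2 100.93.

n(Mg) = 413.0 / 24.30 = 17.00 mol
n(N2) = 7.330 mol
n/ν for Mg = 17.00/3 = 5.667
n/ν for N2 = 7.330/1 = 7.330
Smallest n/ν is Mg → limiting reagent.
n(Mg3N2) = (1/3) × 17.00 = 5.667 mol
mass = 5.667 × 100.93 = 572.0 g

572 g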